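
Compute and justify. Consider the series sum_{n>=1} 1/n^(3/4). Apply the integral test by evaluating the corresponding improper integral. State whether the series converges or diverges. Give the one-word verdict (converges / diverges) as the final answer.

Let f(x) = x^(-3/4). Then f is positive, continuous, and decreasing on [1, infinity), so the integral test applies.
Compute the improper integral int_{1}^infinity f(x) dx:
  antiderivative F(x) = 4*x^(1/4).
  As x -> infinity, F(x) -> infinity (since p = 3/4 < 1).
  So the integral diverges. By the integral test, the series diverges.

diverges


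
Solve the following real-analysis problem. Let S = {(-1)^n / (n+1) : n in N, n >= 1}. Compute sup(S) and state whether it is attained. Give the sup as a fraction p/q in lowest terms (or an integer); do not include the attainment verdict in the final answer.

Analysis:
- Values: -1/2, 1/3, -1/4, 1/5, -1/6, ...
- Positive terms (even n): 1/(2+1), 1/(4+1), ... decreasing -> max = 1/3 (n=2).
- Negative terms (odd n): -1/(1+1), -1/(3+1), ... increasing -> min = -1/2 (n=1).
- So sup = 1/3 (attained at n=2); inf = -1/2 (attained at n=1).
Conclusion: sup(S) = 1/3, attained in S.

1/3


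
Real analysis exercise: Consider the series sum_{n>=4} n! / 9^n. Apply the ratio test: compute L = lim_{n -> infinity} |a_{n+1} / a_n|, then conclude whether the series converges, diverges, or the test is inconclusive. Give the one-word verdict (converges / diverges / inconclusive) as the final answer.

Let a_n denote the general term. Form the ratio a_{n+1}/a_n and simplify:
a_{n+1}/a_n = n/9 + 1/9
Take the limit as n -> infinity: L = infinity.
Since L = infinity > 1 (or L = infinity), the ratio test implies the series diverges.

diverges


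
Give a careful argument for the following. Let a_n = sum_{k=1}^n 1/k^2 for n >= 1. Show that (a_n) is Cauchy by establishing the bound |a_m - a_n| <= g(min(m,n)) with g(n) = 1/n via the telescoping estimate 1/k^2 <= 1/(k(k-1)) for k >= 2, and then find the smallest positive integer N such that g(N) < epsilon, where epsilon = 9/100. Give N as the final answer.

For m > n >= 1: |a_m - a_n| = sum_{k=n+1}^m 1/k^2.
Use 1/k^2 <= 1/(k(k-1)) = 1/(k-1) - 1/k for k >= 2:
sum_{k=n+1}^m 1/k^2 <= sum_{k=n+1}^m (1/(k-1) - 1/k) = 1/n - 1/m <= 1/n.
By symmetry the same bound holds with n,m swapped, so |a_m - a_n| <= 1/min(m,n) = g(min(m,n)). Since g(n) -> 0, (a_n) is Cauchy.
Now solve g(N) < 9/100: 1/N < 9/100 <=> N > 1/(9/100) = 100/9.
The smallest integer strictly greater than 100/9 is N = 12.
Check: g(12) = 1/12 < 9/100; g(11) = 1/11 >= 9/100. So N = 12.

12


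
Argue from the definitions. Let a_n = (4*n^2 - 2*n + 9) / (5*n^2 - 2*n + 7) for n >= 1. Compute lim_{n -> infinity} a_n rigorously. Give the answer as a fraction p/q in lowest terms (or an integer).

Divide numerator and denominator by n^2, the highest power:
numerator / n^2 = 4 - 2/n + 9/n^2
denominator / n^2 = 5 - 2/n + 7/n^2
As n -> infinity, all terms of the form c/n^k (k >= 1) tend to 0.
So numerator / n^2 -> 4 and denominator / n^2 -> 5.
Therefore lim a_n = 4/5.

4/5


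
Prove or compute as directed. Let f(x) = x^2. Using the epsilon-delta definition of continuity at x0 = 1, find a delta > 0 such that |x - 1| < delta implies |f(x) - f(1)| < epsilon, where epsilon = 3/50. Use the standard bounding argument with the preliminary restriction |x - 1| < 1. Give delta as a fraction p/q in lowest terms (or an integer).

Factor: |x^2 - (1)^2| = |x - 1| * |x + 1|.
Impose |x - 1| < 1 first. Then |x + 1| = |(x - 1) + 2*(1)| <= |x - 1| + 2*|1| < 1 + 2 = 3.
So |x^2 - (1)^2| < delta * 3.
We need delta * 3 <= 3/50, i.e. delta <= 3/50/3 = 1/50.
Since 1/50 < 1, this is tighter than 1; take delta = 1/50.
So delta = 1/50 works.

1/50


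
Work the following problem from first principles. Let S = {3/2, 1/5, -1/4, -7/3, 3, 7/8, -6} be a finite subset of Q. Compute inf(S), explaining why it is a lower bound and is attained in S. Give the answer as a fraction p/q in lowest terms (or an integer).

S is finite, so inf(S) = min(S).
Sorted increasing:
-6, -7/3, -1/4, 1/5, 7/8, 3/2, 3
The extremum is -6.
For every x in S, x >= -6. And -6 is in S, so it is attained.
Therefore inf(S) = -6.

-6


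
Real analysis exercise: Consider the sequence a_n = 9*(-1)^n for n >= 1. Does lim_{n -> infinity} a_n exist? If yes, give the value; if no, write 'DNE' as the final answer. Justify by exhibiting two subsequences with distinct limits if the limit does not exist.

Examine the behaviour of a_n along subsequences.
Even-n subsequence a_{2k} = 9 -> 9. Odd-n subsequence a_{2k+1} = -9 -> -9.
Since these two subsequential limits are 9 and -9, distinct, the full sequence cannot converge (a convergent sequence has all subsequences tending to the same limit). So lim a_n does not exist.

DNE


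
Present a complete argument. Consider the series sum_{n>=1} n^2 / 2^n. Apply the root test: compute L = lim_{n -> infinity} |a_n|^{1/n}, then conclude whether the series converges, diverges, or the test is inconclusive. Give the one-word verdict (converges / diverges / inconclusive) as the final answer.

Let a_n denote the general term. Form |a_n|^(1/n) and simplify:
|a_n|^(1/n) = n^(2/n)/2
Take the limit as n -> infinity: L = 1/2.
Since L = 1/2 < 1, the root test implies convergence.

converges


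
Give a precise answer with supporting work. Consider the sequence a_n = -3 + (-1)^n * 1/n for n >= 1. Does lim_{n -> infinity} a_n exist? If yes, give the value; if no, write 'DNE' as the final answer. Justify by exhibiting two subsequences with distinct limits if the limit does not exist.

Examine the behaviour of a_n along subsequences.
Even-n subsequence a_{2k} = -3 + 1/(2k) -> -3. Odd-n subsequence a_{2k+1} = -3 - 1/(2k+1) -> -3. Both tend to -3, which suggests the limit is -3; verify directly.
|a_n - (-3)| = |(-1)^n * 1/n| = 1/n for every n >= 1.
Given epsilon > 0, choose a positive integer N > 1/epsilon. Then for all n >= N, |a_n - (-3)| = 1/n <= 1/N < epsilon.
So by the definition of the limit, lim a_n exists and equals -3.

-3


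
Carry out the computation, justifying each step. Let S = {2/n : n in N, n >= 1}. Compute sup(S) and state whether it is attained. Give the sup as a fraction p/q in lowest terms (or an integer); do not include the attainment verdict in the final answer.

Analysis:
- Values: 2, 1, 2/3, 1/2, ... strictly decreasing.
- The maximum is 2 (n=1); sup = 2 (attained).
- The set is bounded below by 0; 2/n -> 0 so 0 is the greatest lower bound.
- 0 is not in the set, so inf = 0 is not attained.
Conclusion: sup(S) = 2, attained in S.

2


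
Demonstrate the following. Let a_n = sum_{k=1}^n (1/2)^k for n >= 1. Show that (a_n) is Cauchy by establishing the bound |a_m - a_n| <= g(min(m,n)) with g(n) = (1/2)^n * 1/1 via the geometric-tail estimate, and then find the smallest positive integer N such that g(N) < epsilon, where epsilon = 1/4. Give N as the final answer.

For m > n >= 1: |a_m - a_n| = sum_{k=n+1}^m (1/2)^k < sum_{k=n+1}^infinity (1/2)^k = (1/2)^(n+1) / (1 - 1/2) = (1/2)^n * (1/2) * (2/1) = (1/2)^n * 1/1.
So g(n) = (1/2)^n / 1. Since g(n) -> 0, (a_n) is Cauchy.
Now solve g(N) < 1/4: (1/2)^N / 1 < 1/4 <=> 2^N > 1 / (1 * 1/4) = 4.
Check powers of 2: 2^2 = 4 <= 4, 2^3 = 8 > 4.
So the smallest such N is 3. Check: g(3) = 1/(1 * 8) = 1/8 < 1/4.

3


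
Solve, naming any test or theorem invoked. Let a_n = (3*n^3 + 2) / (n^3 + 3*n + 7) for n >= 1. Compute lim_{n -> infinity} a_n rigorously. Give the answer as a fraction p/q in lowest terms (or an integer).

Divide numerator and denominator by n^3, the highest power:
numerator / n^3 = 3 + 2/n^3
denominator / n^3 = 1 + 3/n^2 + 7/n^3
As n -> infinity, all terms of the form c/n^k (k >= 1) tend to 0.
So numerator / n^3 -> 3 and denominator / n^3 -> 1.
Therefore lim a_n = 3.

3


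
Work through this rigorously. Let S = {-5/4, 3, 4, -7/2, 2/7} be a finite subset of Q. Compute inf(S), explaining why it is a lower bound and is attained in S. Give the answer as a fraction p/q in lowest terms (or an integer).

S is finite, so inf(S) = min(S).
Sorted increasing:
-7/2, -5/4, 2/7, 3, 4
The extremum is -7/2.
For every x in S, x >= -7/2. And -7/2 is in S, so it is attained.
Therefore inf(S) = -7/2.

-7/2


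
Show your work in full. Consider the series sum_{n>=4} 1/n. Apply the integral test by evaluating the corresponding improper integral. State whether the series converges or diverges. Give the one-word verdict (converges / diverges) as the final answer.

Let f(x) = 1/x. Then f is positive, continuous, and decreasing on [4, infinity), so the integral test applies.
Compute the improper integral int_{4}^infinity f(x) dx:
  antiderivative F(x) = log(x).
  As x -> infinity, log(x) -> infinity.
  So int = infinity - log(4) = infinity. By the integral test, the series diverges.

diverges


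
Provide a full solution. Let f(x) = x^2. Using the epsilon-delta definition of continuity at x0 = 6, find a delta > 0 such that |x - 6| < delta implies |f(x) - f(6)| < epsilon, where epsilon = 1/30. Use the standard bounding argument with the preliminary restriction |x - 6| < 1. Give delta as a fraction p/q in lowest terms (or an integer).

Factor: |x^2 - (6)^2| = |x - 6| * |x + 6|.
Impose |x - 6| < 1 first. Then |x + 6| = |(x - 6) + 2*(6)| <= |x - 6| + 2*|6| < 1 + 12 = 13.
So |x^2 - (6)^2| < delta * 13.
We need delta * 13 <= 1/30, i.e. delta <= 1/30/13 = 1/390.
Since 1/390 < 1, this is tighter than 1; take delta = 1/390.
So delta = 1/390 works.

1/390


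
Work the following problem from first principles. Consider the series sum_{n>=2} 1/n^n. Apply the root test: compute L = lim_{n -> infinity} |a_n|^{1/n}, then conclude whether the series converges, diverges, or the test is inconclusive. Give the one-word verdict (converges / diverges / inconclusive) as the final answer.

Let a_n denote the general term. Form |a_n|^(1/n) and simplify:
|a_n|^(1/n) = 1/n
Take the limit as n -> infinity: L = 0.
Since L = 0 < 1, the root test implies convergence.

converges


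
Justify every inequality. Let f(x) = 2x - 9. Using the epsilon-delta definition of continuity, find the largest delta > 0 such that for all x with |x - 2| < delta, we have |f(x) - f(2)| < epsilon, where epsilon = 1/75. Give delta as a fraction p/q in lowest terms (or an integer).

We compute f(2) = 2*(2) - 9 = -5.
|f(x) - f(2)| = |2x - 9 - (-5)| = |2(x - 2)| = 2|x - 2|.
We need 2|x - 2| < 1/75, i.e. |x - 2| < 1/75 / 2 = 1/150.
So any delta <= 1/150 works. Conversely, if delta > 1/150, then x = 2 + 1/150 satisfies |x - 2| = 1/150 < delta but |f(x) - f(2)| = 2 * 1/150 = 1/75, which is not < 1/75; so no larger delta works.
Hence the largest such delta is 1/150.

1/150


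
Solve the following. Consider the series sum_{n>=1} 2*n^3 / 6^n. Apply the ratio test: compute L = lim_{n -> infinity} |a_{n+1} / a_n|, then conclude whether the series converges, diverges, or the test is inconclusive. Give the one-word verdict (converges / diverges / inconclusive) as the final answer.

Let a_n denote the general term. Form the ratio a_{n+1}/a_n and simplify:
a_{n+1}/a_n = (n + 1)^3/(6*n^3)
Take the limit as n -> infinity: L = 1/6.
Since L = 1/6 < 1, the ratio test implies the series converges.

converges


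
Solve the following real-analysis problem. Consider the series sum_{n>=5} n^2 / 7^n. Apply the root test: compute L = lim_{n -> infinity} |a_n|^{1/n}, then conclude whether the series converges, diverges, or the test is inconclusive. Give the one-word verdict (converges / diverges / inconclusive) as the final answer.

Let a_n denote the general term. Form |a_n|^(1/n) and simplify:
|a_n|^(1/n) = n^(2/n)/7
Take the limit as n -> infinity: L = 1/7.
Since L = 1/7 < 1, the root test implies convergence.

converges


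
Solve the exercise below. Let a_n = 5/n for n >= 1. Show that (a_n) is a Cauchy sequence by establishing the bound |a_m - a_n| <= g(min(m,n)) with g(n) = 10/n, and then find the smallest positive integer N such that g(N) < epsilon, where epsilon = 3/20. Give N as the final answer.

For any m, n >= 1, by the triangle inequality:
|a_m - a_n| = |5/m - 5/n| <= 5*1/m + 5*1/n <= 10/min(m,n).
So g(n) = 10/n bounds the Cauchy difference. Since g(n) -> 0, (a_n) is Cauchy.
Now solve g(N) < 3/20: 10/N < 3/20 <=> N > 10 / (3/20) = 200/3.
The smallest integer strictly greater than 200/3 is N = 67.
Check: g(67) = 10/67 = 10/67 < 3/20; g(66) = 5/33 >= 3/20. So N = 67.

67


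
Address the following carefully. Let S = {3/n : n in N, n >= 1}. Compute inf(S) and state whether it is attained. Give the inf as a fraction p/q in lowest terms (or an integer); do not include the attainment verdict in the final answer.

Analysis:
- Values: 3, 3/2, 1, 3/4, ... strictly decreasing.
- The maximum is 3 (n=1); sup = 3 (attained).
- The set is bounded below by 0; 3/n -> 0 so 0 is the greatest lower bound.
- 0 is not in the set, so inf = 0 is not attained.
Conclusion: inf(S) = 0, not attained in S.

0


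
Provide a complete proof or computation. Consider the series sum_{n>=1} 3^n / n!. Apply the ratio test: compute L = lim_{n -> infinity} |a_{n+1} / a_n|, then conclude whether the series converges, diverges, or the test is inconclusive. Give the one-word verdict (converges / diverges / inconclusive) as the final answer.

Let a_n denote the general term. Form the ratio a_{n+1}/a_n and simplify:
a_{n+1}/a_n = 3/(n + 1)
Take the limit as n -> infinity: L = 0.
Since L = 0 < 1, the ratio test implies the series converges.

converges


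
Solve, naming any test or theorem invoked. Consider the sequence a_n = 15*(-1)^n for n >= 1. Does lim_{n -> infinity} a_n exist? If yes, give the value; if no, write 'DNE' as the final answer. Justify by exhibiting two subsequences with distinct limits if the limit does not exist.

Examine the behaviour of a_n along subsequences.
Even-n subsequence a_{2k} = 15 -> 15. Odd-n subsequence a_{2k+1} = -15 -> -15.
Since these two subsequential limits are 15 and -15, distinct, the full sequence cannot converge (a convergent sequence has all subsequences tending to the same limit). So lim a_n does not exist.

DNE


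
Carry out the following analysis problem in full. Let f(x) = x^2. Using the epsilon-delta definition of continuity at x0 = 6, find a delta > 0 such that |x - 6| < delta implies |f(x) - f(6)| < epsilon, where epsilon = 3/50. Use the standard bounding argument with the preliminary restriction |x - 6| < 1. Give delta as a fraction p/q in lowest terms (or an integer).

Factor: |x^2 - (6)^2| = |x - 6| * |x + 6|.
Impose |x - 6| < 1 first. Then |x + 6| = |(x - 6) + 2*(6)| <= |x - 6| + 2*|6| < 1 + 12 = 13.
So |x^2 - (6)^2| < delta * 13.
We need delta * 13 <= 3/50, i.e. delta <= 3/50/13 = 3/650.
Since 3/650 < 1, this is tighter than 1; take delta = 3/650.
So delta = 3/650 works.

3/650


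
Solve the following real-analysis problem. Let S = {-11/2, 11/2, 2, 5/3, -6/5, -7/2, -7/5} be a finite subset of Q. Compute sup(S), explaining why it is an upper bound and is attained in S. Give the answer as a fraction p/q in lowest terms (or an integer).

S is finite, so sup(S) = max(S).
Sorted decreasing:
11/2, 2, 5/3, -6/5, -7/5, -7/2, -11/2
The extremum is 11/2.
For every x in S, x <= 11/2. And 11/2 is in S, so it is attained.
Therefore sup(S) = 11/2.

11/2


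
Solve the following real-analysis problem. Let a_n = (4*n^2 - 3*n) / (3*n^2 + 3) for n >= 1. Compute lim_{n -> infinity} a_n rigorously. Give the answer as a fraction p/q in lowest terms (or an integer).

Divide numerator and denominator by n^2, the highest power:
numerator / n^2 = 4 - 3/n
denominator / n^2 = 3 + 3/n^2
As n -> infinity, all terms of the form c/n^k (k >= 1) tend to 0.
So numerator / n^2 -> 4 and denominator / n^2 -> 3.
Therefore lim a_n = 4/3.

4/3


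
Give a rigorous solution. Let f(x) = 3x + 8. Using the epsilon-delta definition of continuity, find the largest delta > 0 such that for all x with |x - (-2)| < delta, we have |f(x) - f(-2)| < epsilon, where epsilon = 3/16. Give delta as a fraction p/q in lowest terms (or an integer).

We compute f(-2) = 3*(-2) + 8 = 2.
|f(x) - f(-2)| = |3x + 8 - (2)| = |3(x - (-2))| = 3|x - (-2)|.
We need 3|x - (-2)| < 3/16, i.e. |x - (-2)| < 3/16 / 3 = 1/16.
So any delta <= 1/16 works. Conversely, if delta > 1/16, then x = -2 + 1/16 satisfies |x - (-2)| = 1/16 < delta but |f(x) - f(-2)| = 3 * 1/16 = 3/16, which is not < 3/16; so no larger delta works.
Hence the largest such delta is 1/16.

1/16


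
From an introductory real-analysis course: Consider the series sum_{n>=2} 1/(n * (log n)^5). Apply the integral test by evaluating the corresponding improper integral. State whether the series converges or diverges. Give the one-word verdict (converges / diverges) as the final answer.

Let f(x) = 1/(x*log(x)^5). Then f is positive, continuous, and decreasing on [2, infinity), so the integral test applies.
Compute the improper integral int_{2}^infinity f(x) dx:
  antiderivative F(x) = -1/(4*log(x)^4).
  F(x) -> 0 as x -> infinity.  int = 0 - F(2) = 1/(4*log(2)^4) < infinity. By the integral test, the series converges.

converges


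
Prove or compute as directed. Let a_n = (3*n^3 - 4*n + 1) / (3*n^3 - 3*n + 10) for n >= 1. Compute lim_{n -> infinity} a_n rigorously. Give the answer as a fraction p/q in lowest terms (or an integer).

Divide numerator and denominator by n^3, the highest power:
numerator / n^3 = 3 - 4/n^2 + n^(-3)
denominator / n^3 = 3 - 3/n^2 + 10/n^3
As n -> infinity, all terms of the form c/n^k (k >= 1) tend to 0.
So numerator / n^3 -> 3 and denominator / n^3 -> 3.
Therefore lim a_n = 1.

1


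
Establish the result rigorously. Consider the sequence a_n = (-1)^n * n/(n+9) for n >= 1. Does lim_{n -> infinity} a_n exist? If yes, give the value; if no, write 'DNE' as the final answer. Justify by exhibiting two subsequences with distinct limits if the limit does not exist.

Examine the behaviour of a_n along subsequences.
a_{2k} = 2k/(2k+9) -> 1. a_{2k+1} = -(2k+1)/(2k+10) -> -1.
Since these two subsequential limits are 1 and -1, distinct, the full sequence cannot converge (a convergent sequence has all subsequences tending to the same limit). So lim a_n does not exist.

DNE


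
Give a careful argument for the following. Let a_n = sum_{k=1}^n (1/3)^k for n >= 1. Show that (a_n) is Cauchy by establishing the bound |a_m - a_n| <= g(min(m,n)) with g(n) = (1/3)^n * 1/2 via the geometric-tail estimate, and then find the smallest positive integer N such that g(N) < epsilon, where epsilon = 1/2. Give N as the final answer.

For m > n >= 1: |a_m - a_n| = sum_{k=n+1}^m (1/3)^k < sum_{k=n+1}^infinity (1/3)^k = (1/3)^(n+1) / (1 - 1/3) = (1/3)^n * (1/3) * (3/2) = (1/3)^n * 1/2.
So g(n) = (1/3)^n / 2. Since g(n) -> 0, (a_n) is Cauchy.
Now solve g(N) < 1/2: (1/3)^N / 2 < 1/2 <=> 3^N > 1 / (2 * 1/2) = 1.
Check powers of 3: 3^0 = 1 <= 1, 3^1 = 3 > 1.
So the smallest such N is 1. Check: g(1) = 1/(2 * 3) = 1/6 < 1/2.

1


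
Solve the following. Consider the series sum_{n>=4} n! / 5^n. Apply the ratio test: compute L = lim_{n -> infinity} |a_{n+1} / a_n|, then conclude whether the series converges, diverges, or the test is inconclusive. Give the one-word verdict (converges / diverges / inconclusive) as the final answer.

Let a_n denote the general term. Form the ratio a_{n+1}/a_n and simplify:
a_{n+1}/a_n = n/5 + 1/5
Take the limit as n -> infinity: L = infinity.
Since L = infinity > 1 (or L = infinity), the ratio test implies the series diverges.

diverges


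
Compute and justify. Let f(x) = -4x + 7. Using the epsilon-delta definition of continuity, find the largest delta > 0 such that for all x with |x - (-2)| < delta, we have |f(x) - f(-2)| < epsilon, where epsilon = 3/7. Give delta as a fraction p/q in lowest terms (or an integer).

We compute f(-2) = -4*(-2) + 7 = 15.
|f(x) - f(-2)| = |-4x + 7 - (15)| = |-4(x - (-2))| = 4|x - (-2)|.
We need 4|x - (-2)| < 3/7, i.e. |x - (-2)| < 3/7 / 4 = 3/28.
So any delta <= 3/28 works. Conversely, if delta > 3/28, then x = -2 + 3/28 satisfies |x - (-2)| = 3/28 < delta but |f(x) - f(-2)| = 4 * 3/28 = 3/7, which is not < 3/7; so no larger delta works.
Hence the largest such delta is 3/28.

3/28


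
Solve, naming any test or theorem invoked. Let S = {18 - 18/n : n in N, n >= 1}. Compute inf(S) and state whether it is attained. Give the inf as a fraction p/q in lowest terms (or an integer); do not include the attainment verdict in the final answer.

Analysis:
- Values: 0, 9, 12, 27/2, ... strictly increasing.
- Minimum is 0 (n=1); inf = 0 (attained).
- 18 - 18/n -> 18 from below; sup = 18, not attained.
Conclusion: inf(S) = 0, attained in S.

0


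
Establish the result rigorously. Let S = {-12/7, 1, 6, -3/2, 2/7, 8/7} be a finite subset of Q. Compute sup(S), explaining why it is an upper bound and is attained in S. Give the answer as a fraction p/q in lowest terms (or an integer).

S is finite, so sup(S) = max(S).
Sorted decreasing:
6, 8/7, 1, 2/7, -3/2, -12/7
The extremum is 6.
For every x in S, x <= 6. And 6 is in S, so it is attained.
Therefore sup(S) = 6.

6


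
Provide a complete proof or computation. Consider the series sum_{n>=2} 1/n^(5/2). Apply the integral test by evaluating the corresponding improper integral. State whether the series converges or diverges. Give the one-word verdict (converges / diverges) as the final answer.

Let f(x) = x^(-5/2). Then f is positive, continuous, and decreasing on [2, infinity), so the integral test applies.
Compute the improper integral int_{2}^infinity f(x) dx:
  antiderivative F(x) = -2/(3*x^(3/2)).
  As x -> infinity, F(x) -> 0 (since p = 5/2 > 1).
  So int = F(infinity) - F(2) = 0 - (-sqrt(2)/6) = sqrt(2)/6.
  Finite, so by the integral test, the series converges.

converges


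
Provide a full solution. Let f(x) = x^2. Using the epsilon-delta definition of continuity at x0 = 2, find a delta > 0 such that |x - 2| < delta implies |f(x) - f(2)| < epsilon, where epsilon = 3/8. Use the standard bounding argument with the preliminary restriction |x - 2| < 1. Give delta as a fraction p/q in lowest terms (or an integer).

Factor: |x^2 - (2)^2| = |x - 2| * |x + 2|.
Impose |x - 2| < 1 first. Then |x + 2| = |(x - 2) + 2*(2)| <= |x - 2| + 2*|2| < 1 + 4 = 5.
So |x^2 - (2)^2| < delta * 5.
We need delta * 5 <= 3/8, i.e. delta <= 3/8/5 = 3/40.
Since 3/40 < 1, this is tighter than 1; take delta = 3/40.
So delta = 3/40 works.

3/40


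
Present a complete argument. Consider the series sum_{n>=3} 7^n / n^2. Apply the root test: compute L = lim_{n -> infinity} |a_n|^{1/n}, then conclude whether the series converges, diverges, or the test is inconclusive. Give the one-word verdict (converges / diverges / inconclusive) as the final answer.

Let a_n denote the general term. Form |a_n|^(1/n) and simplify:
|a_n|^(1/n) = 7/n^(2/n)
Take the limit as n -> infinity: L = 7.
Since L = 7 > 1, the root test implies divergence.

diverges


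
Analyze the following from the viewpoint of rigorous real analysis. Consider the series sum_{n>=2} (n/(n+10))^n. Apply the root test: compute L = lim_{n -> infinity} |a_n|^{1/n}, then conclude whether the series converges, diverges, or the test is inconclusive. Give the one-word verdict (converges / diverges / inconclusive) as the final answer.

Let a_n denote the general term. Form |a_n|^(1/n) and simplify:
|a_n|^(1/n) = n/(n + 10)
Take the limit as n -> infinity: L = 1.
Since L = 1, the root test is inconclusive. (In fact a_n = (n/(n+10))^n -> e^(-10) != 0, so the nth-term test shows divergence; but the root test itself gives no conclusion.)

inconclusive


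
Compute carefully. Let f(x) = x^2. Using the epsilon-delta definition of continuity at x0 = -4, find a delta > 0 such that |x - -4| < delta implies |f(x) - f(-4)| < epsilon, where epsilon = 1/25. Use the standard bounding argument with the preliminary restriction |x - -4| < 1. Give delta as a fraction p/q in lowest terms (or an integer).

Factor: |x^2 - (-4)^2| = |x - -4| * |x + -4|.
Impose |x - -4| < 1 first. Then |x + -4| = |(x - -4) + 2*(-4)| <= |x - -4| + 2*|-4| < 1 + 8 = 9.
So |x^2 - (-4)^2| < delta * 9.
We need delta * 9 <= 1/25, i.e. delta <= 1/25/9 = 1/225.
Since 1/225 < 1, this is tighter than 1; take delta = 1/225.
So delta = 1/225 works.

1/225


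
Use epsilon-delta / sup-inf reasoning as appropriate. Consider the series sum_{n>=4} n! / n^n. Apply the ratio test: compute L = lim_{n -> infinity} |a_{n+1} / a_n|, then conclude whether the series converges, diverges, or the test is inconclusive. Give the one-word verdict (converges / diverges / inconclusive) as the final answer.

Let a_n denote the general term. Form the ratio a_{n+1}/a_n and simplify:
a_{n+1}/a_n = (n/(n + 1))^n
Take the limit as n -> infinity: L = exp(-1).
Since L = exp(-1) < 1, the ratio test implies the series converges.

converges


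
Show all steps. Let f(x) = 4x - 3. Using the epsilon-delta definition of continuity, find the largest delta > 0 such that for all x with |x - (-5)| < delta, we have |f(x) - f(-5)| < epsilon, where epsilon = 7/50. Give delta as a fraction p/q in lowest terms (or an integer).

We compute f(-5) = 4*(-5) - 3 = -23.
|f(x) - f(-5)| = |4x - 3 - (-23)| = |4(x - (-5))| = 4|x - (-5)|.
We need 4|x - (-5)| < 7/50, i.e. |x - (-5)| < 7/50 / 4 = 7/200.
So any delta <= 7/200 works. Conversely, if delta > 7/200, then x = -5 + 7/200 satisfies |x - (-5)| = 7/200 < delta but |f(x) - f(-5)| = 4 * 7/200 = 7/50, which is not < 7/50; so no larger delta works.
Hence the largest such delta is 7/200.

7/200


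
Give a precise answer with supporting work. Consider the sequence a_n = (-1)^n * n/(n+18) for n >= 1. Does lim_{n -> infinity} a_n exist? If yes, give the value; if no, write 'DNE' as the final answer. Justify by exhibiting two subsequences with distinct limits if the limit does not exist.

Examine the behaviour of a_n along subsequences.
a_{2k} = 2k/(2k+18) -> 1. a_{2k+1} = -(2k+1)/(2k+19) -> -1.
Since these two subsequential limits are 1 and -1, distinct, the full sequence cannot converge (a convergent sequence has all subsequences tending to the same limit). So lim a_n does not exist.

DNE


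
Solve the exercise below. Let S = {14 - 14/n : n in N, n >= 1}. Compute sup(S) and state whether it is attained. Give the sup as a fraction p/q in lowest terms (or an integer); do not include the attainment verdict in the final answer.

Analysis:
- Values: 0, 7, 28/3, 21/2, ... strictly increasing.
- Minimum is 0 (n=1); inf = 0 (attained).
- 14 - 14/n -> 14 from below; sup = 14, not attained.
Conclusion: sup(S) = 14, not attained in S.

14


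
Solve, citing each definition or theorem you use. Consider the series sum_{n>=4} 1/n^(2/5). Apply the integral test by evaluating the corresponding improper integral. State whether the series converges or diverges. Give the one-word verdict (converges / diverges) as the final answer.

Let f(x) = x^(-2/5). Then f is positive, continuous, and decreasing on [4, infinity), so the integral test applies.
Compute the improper integral int_{4}^infinity f(x) dx:
  antiderivative F(x) = 5*x^(3/5)/3.
  As x -> infinity, F(x) -> infinity (since p = 2/5 < 1).
  So the integral diverges. By the integral test, the series diverges.

diverges


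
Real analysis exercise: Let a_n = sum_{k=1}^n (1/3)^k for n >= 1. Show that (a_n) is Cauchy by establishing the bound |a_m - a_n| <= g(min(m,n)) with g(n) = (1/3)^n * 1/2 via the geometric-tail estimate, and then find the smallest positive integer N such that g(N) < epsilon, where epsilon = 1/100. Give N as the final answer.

For m > n >= 1: |a_m - a_n| = sum_{k=n+1}^m (1/3)^k < sum_{k=n+1}^infinity (1/3)^k = (1/3)^(n+1) / (1 - 1/3) = (1/3)^n * (1/3) * (3/2) = (1/3)^n * 1/2.
So g(n) = (1/3)^n / 2. Since g(n) -> 0, (a_n) is Cauchy.
Now solve g(N) < 1/100: (1/3)^N / 2 < 1/100 <=> 3^N > 1 / (2 * 1/100) = 50.
Check powers of 3: 3^3 = 27 <= 50, 3^4 = 81 > 50.
So the smallest such N is 4. Check: g(4) = 1/(2 * 81) = 1/162 < 1/100.

4


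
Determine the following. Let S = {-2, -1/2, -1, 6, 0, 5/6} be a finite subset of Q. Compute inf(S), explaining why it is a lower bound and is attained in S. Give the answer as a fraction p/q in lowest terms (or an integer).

S is finite, so inf(S) = min(S).
Sorted increasing:
-2, -1, -1/2, 0, 5/6, 6
The extremum is -2.
For every x in S, x >= -2. And -2 is in S, so it is attained.
Therefore inf(S) = -2.

-2


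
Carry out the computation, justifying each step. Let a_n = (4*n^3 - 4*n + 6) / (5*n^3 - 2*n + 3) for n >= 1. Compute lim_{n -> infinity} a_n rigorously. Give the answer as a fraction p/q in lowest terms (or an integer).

Divide numerator and denominator by n^3, the highest power:
numerator / n^3 = 4 - 4/n^2 + 6/n^3
denominator / n^3 = 5 - 2/n^2 + 3/n^3
As n -> infinity, all terms of the form c/n^k (k >= 1) tend to 0.
So numerator / n^3 -> 4 and denominator / n^3 -> 5.
Therefore lim a_n = 4/5.

4/5


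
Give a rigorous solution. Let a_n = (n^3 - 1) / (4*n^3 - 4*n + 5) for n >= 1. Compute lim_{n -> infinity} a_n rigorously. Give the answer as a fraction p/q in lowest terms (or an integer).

Divide numerator and denominator by n^3, the highest power:
numerator / n^3 = 1 - 1/n^3
denominator / n^3 = 4 - 4/n^2 + 5/n^3
As n -> infinity, all terms of the form c/n^k (k >= 1) tend to 0.
So numerator / n^3 -> 1 and denominator / n^3 -> 4.
Therefore lim a_n = 1/4.

1/4


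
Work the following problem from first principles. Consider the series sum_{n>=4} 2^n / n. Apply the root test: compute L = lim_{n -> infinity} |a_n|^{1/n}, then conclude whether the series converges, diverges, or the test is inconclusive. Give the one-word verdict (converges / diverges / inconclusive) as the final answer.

Let a_n denote the general term. Form |a_n|^(1/n) and simplify:
|a_n|^(1/n) = 2/n^(1/n)
Take the limit as n -> infinity: L = 2.
Since L = 2 > 1, the root test implies divergence.

diverges


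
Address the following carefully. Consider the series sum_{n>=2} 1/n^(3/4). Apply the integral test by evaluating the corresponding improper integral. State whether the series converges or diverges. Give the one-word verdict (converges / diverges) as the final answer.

Let f(x) = x^(-3/4). Then f is positive, continuous, and decreasing on [2, infinity), so the integral test applies.
Compute the improper integral int_{2}^infinity f(x) dx:
  antiderivative F(x) = 4*x^(1/4).
  As x -> infinity, F(x) -> infinity (since p = 3/4 < 1).
  So the integral diverges. By the integral test, the series diverges.

diverges


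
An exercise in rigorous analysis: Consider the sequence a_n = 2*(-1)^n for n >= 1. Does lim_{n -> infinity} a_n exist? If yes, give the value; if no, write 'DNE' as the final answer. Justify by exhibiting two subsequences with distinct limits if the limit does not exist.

Examine the behaviour of a_n along subsequences.
Even-n subsequence a_{2k} = 2 -> 2. Odd-n subsequence a_{2k+1} = -2 -> -2.
Since these two subsequential limits are 2 and -2, distinct, the full sequence cannot converge (a convergent sequence has all subsequences tending to the same limit). So lim a_n does not exist.

DNE


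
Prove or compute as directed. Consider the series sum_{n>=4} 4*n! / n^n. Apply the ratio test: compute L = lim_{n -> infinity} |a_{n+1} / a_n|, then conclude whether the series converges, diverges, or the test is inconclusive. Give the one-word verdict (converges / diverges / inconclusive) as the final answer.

Let a_n denote the general term. Form the ratio a_{n+1}/a_n and simplify:
a_{n+1}/a_n = (n/(n + 1))^n
Take the limit as n -> infinity: L = exp(-1).
Since L = exp(-1) < 1, the ratio test implies the series converges.

converges


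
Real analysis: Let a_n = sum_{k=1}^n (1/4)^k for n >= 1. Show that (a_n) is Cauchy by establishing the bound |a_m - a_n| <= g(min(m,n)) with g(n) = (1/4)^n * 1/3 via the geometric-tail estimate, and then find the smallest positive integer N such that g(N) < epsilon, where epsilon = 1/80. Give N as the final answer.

For m > n >= 1: |a_m - a_n| = sum_{k=n+1}^m (1/4)^k < sum_{k=n+1}^infinity (1/4)^k = (1/4)^(n+1) / (1 - 1/4) = (1/4)^n * (1/4) * (4/3) = (1/4)^n * 1/3.
So g(n) = (1/4)^n / 3. Since g(n) -> 0, (a_n) is Cauchy.
Now solve g(N) < 1/80: (1/4)^N / 3 < 1/80 <=> 4^N > 1 / (3 * 1/80) = 80/3.
Check powers of 4: 4^2 = 16 <= 80/3, 4^3 = 64 > 80/3.
So the smallest such N is 3. Check: g(3) = 1/(3 * 64) = 1/192 < 1/80.

3


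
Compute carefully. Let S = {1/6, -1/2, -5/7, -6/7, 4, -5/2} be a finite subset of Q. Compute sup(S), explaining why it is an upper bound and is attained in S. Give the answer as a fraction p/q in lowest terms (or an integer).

S is finite, so sup(S) = max(S).
Sorted decreasing:
4, 1/6, -1/2, -5/7, -6/7, -5/2
The extremum is 4.
For every x in S, x <= 4. And 4 is in S, so it is attained.
Therefore sup(S) = 4.

4


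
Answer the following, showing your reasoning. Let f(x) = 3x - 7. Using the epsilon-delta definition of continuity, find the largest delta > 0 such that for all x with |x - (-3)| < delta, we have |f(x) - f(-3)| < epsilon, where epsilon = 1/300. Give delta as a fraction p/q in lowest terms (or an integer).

We compute f(-3) = 3*(-3) - 7 = -16.
|f(x) - f(-3)| = |3x - 7 - (-16)| = |3(x - (-3))| = 3|x - (-3)|.
We need 3|x - (-3)| < 1/300, i.e. |x - (-3)| < 1/300 / 3 = 1/900.
So any delta <= 1/900 works. Conversely, if delta > 1/900, then x = -3 + 1/900 satisfies |x - (-3)| = 1/900 < delta but |f(x) - f(-3)| = 3 * 1/900 = 1/300, which is not < 1/300; so no larger delta works.
Hence the largest such delta is 1/900.

1/900


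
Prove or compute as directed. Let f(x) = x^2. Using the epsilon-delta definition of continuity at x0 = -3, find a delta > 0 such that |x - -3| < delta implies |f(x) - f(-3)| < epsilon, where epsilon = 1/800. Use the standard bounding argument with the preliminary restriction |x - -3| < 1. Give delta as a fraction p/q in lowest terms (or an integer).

Factor: |x^2 - (-3)^2| = |x - -3| * |x + -3|.
Impose |x - -3| < 1 first. Then |x + -3| = |(x - -3) + 2*(-3)| <= |x - -3| + 2*|-3| < 1 + 6 = 7.
So |x^2 - (-3)^2| < delta * 7.
We need delta * 7 <= 1/800, i.e. delta <= 1/800/7 = 1/5600.
Since 1/5600 < 1, this is tighter than 1; take delta = 1/5600.
So delta = 1/5600 works.

1/5600


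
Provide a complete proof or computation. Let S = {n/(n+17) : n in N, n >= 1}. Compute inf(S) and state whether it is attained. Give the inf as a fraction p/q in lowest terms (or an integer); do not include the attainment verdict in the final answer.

Analysis:
- Values: 1/18, 2/19, 3/20, 4/21, ... strictly increasing.
- Minimum is 1/18 (n=1); inf = 1/18 (attained).
- n/(n+17) = 1 - 17/(n+17) -> 1 from below as n -> infinity, and never equals 1.
- So sup = 1 (not attained).
Conclusion: inf(S) = 1/18, attained in S.

1/18


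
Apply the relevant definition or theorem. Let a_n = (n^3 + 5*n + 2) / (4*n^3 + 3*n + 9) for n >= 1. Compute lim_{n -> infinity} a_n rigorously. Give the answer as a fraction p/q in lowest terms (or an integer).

Divide numerator and denominator by n^3, the highest power:
numerator / n^3 = 1 + 5/n^2 + 2/n^3
denominator / n^3 = 4 + 3/n^2 + 9/n^3
As n -> infinity, all terms of the form c/n^k (k >= 1) tend to 0.
So numerator / n^3 -> 1 and denominator / n^3 -> 4.
Therefore lim a_n = 1/4.

1/4


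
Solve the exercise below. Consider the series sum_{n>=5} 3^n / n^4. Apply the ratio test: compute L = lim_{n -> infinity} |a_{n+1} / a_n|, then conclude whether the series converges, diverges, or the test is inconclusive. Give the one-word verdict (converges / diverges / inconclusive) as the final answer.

Let a_n denote the general term. Form the ratio a_{n+1}/a_n and simplify:
a_{n+1}/a_n = 3*n^4/(n + 1)^4
Take the limit as n -> infinity: L = 3.
Since L = 3 > 1 (or L = infinity), the ratio test implies the series diverges.

diverges


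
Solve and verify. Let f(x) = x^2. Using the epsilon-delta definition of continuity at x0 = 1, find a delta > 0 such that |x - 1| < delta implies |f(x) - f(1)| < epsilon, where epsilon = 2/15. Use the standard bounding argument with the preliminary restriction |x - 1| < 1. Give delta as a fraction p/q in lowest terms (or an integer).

Factor: |x^2 - (1)^2| = |x - 1| * |x + 1|.
Impose |x - 1| < 1 first. Then |x + 1| = |(x - 1) + 2*(1)| <= |x - 1| + 2*|1| < 1 + 2 = 3.
So |x^2 - (1)^2| < delta * 3.
We need delta * 3 <= 2/15, i.e. delta <= 2/15/3 = 2/45.
Since 2/45 < 1, this is tighter than 1; take delta = 2/45.
So delta = 2/45 works.

2/45


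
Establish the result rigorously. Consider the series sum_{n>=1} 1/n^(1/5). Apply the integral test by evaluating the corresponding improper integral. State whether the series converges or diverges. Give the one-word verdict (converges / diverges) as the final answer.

Let f(x) = x^(-1/5). Then f is positive, continuous, and decreasing on [1, infinity), so the integral test applies.
Compute the improper integral int_{1}^infinity f(x) dx:
  antiderivative F(x) = 5*x^(4/5)/4.
  As x -> infinity, F(x) -> infinity (since p = 1/5 < 1).
  So the integral diverges. By the integral test, the series diverges.

diverges


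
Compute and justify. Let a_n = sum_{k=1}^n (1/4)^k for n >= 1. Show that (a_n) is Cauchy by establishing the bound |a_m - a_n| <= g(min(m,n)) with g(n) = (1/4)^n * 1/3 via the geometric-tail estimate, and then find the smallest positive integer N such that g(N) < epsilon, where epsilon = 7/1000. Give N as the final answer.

For m > n >= 1: |a_m - a_n| = sum_{k=n+1}^m (1/4)^k < sum_{k=n+1}^infinity (1/4)^k = (1/4)^(n+1) / (1 - 1/4) = (1/4)^n * (1/4) * (4/3) = (1/4)^n * 1/3.
So g(n) = (1/4)^n / 3. Since g(n) -> 0, (a_n) is Cauchy.
Now solve g(N) < 7/1000: (1/4)^N / 3 < 7/1000 <=> 4^N > 1 / (3 * 7/1000) = 1000/21.
Check powers of 4: 4^2 = 16 <= 1000/21, 4^3 = 64 > 1000/21.
So the smallest such N is 3. Check: g(3) = 1/(3 * 64) = 1/192 < 7/1000.

3


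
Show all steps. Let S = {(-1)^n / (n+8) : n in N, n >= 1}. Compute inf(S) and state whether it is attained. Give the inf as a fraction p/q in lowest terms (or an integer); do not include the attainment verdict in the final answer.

Analysis:
- Values: -1/9, 1/10, -1/11, 1/12, -1/13, ...
- Positive terms (even n): 1/(2+8), 1/(4+8), ... decreasing -> max = 1/10 (n=2).
- Negative terms (odd n): -1/(1+8), -1/(3+8), ... increasing -> min = -1/9 (n=1).
- So sup = 1/10 (attained at n=2); inf = -1/9 (attained at n=1).
Conclusion: inf(S) = -1/9, attained in S.

-1/9


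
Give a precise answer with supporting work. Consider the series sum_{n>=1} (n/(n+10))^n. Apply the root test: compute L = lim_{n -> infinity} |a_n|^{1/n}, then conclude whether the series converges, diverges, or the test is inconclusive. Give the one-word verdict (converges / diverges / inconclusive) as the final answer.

Let a_n denote the general term. Form |a_n|^(1/n) and simplify:
|a_n|^(1/n) = n/(n + 10)
Take the limit as n -> infinity: L = 1.
Since L = 1, the root test is inconclusive. (In fact a_n = (n/(n+10))^n -> e^(-10) != 0, so the nth-term test shows divergence; but the root test itself gives no conclusion.)

inconclusive


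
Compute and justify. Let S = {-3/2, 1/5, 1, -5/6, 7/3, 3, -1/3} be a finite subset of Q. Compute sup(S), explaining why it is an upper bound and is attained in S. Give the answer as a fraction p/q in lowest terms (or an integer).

S is finite, so sup(S) = max(S).
Sorted decreasing:
3, 7/3, 1, 1/5, -1/3, -5/6, -3/2
The extremum is 3.
For every x in S, x <= 3. And 3 is in S, so it is attained.
Therefore sup(S) = 3.

3


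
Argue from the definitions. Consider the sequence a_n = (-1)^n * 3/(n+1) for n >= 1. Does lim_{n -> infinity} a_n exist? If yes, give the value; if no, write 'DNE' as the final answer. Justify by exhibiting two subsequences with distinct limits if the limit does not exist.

Examine the behaviour of a_n along subsequences.
Even-n subsequence a_{2k} = 3/(2k+1) -> 0. Odd-n subsequence a_{2k+1} = -3/(2k+2) -> 0. Both tend to 0, which suggests the limit is 0; verify directly.
|a_n - 0| = 3/(n+1) < 3/n for every n >= 1.
Given epsilon > 0, choose a positive integer N > 3/epsilon. Then for all n >= N, |a_n| < 3/n <= 3/N < epsilon.
So by the definition of the limit, lim a_n exists and equals 0.

0


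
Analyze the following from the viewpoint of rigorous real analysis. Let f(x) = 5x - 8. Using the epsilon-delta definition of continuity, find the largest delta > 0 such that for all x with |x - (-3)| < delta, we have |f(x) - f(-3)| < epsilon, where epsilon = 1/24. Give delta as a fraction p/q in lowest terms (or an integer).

We compute f(-3) = 5*(-3) - 8 = -23.
|f(x) - f(-3)| = |5x - 8 - (-23)| = |5(x - (-3))| = 5|x - (-3)|.
We need 5|x - (-3)| < 1/24, i.e. |x - (-3)| < 1/24 / 5 = 1/120.
So any delta <= 1/120 works. Conversely, if delta > 1/120, then x = -3 + 1/120 satisfies |x - (-3)| = 1/120 < delta but |f(x) - f(-3)| = 5 * 1/120 = 1/24, which is not < 1/24; so no larger delta works.
Hence the largest such delta is 1/120.

1/120
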